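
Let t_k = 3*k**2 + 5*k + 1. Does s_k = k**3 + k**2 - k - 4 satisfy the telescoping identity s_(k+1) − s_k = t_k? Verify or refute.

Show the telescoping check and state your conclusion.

valid; difference matches t_k

s_(k+1) = -k + (k + 1)**3 + (k + 1)**2 - 5
s_(k+1) − s_k = 3*k**2 + 5*k + 1
(s_(k+1) − s_k) − t_k = 0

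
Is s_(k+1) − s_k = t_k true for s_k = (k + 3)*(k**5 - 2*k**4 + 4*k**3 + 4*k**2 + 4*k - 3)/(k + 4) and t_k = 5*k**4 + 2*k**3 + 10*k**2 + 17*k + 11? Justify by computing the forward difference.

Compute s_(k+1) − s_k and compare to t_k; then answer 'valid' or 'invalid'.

s_(k+1) = (k**6 + 7*k**5 + 18*k**4 + 38*k**3 + 77*k**2 + 92*k + 32)/(k + 5)
s_(k+1) − s_k = (5*k**6 + 43*k**5 + 104*k**4 + 133*k**3 + 311*k**2 + 364*k + 173)/(k**2 + 9*k + 20)
(s_(k+1) − s_k) − t_k = (-4*k**5 - 24*k**4 - 14*k**3 - 53*k**2 - 75*k - 47)/(k**2 + 9*k + 20)

Invalid: residual (-4*k**5 - 24*k**4 - 14*k**3 - 53*k**2 - 75*k - 47)/(k**2 + 9*k + 20) ≠ 0.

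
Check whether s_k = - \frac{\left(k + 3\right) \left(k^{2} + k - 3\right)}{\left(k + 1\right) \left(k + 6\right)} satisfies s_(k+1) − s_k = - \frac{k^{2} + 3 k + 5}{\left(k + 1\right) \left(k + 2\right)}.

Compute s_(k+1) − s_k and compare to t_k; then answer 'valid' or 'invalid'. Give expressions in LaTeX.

s_(k+1) = -(k + 4)*(k + (k + 1)**2 - 2)/((k + 2)*(k + 7))
s_(k+1) − s_k = (-k**4 - 16*k**3 - 68*k**2 - 119*k - 102)/(k**4 + 16*k**3 + 83*k**2 + 152*k + 84)
(s_(k+1) − s_k) − t_k = 18*(k**2 + 4*k + 6)/(k**4 + 16*k**3 + 83*k**2 + 152*k + 84)

Invalid: residual \frac{18 \left(k^{2} + 4 k + 6\right)}{k^{4} + 16 k^{3} + 83 k^{2} + 152 k + 84} ≠ 0.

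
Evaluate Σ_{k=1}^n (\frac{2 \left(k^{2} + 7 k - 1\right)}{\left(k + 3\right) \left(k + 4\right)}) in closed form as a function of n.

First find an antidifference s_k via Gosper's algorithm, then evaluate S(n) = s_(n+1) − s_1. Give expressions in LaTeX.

Step 1: r(k) = (k + 3)*(7*k + (k + 1)**2 + 6)/((k + 5)*(k**2 + 7*k - 1)).
Take A(k)=k + 3, B(k)=k + 5, C(k)=k**2 + 7*k - 1.
Set up (k + 3)·f(k+1) − (k + 4)·f(k) − (k**2 + 7*k - 1) = 0.
Degrees (1,1,2) ⇒ d ≤ 2.
A polynomial solution: f(k) = k*(3*k - 4)/3.
Then R = B(k−1)f/C = k*(k + 4)*(3*k - 4)/(3*(k**2 + 7*k - 1)), so s_k = R(k)·t_k = 2*k*(3*k - 4)/(3*(k + 3)).
Δs = 2*(k**2 + 7*k - 1)/(k**2 + 7*k + 12), as required.
Evaluate: s_(n+1) = 2*(3*n**2 + 2*n - 1)/(3*(n + 4)); subtract s_(1) = -1/6 ⇒ S(n) = n*(4*n + 3)/(2*(n + 4)).

S(n) = \frac{n \left(4 n + 3\right)}{2 \left(n + 4\right)}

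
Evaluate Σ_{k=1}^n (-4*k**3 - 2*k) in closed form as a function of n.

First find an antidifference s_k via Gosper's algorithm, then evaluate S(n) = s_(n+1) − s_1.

S(n) = n*(-n**3 - 2*n**2 - 2*n - 1)

Compute t_(k+1)/t_k: get (k + 2*(k + 1)**3 + 1)/(k*(2*k**2 + 1)).
So A=1 and B=1, with C=k**3 + k/2.
Key eq: (1)·f(k+1) = (1)·f(k) + (k**3 + k/2).
Bound: deg f ≤ 4.
A polynomial solution: f(k) = k*(k - 1)*(k**2 - k + 1)/4.
So s_k = (B(k−1)f/C)·t_k = ((k - 1)*(k**2 - k + 1)/(2*(2*k**2 + 1)))·t_k = k*(-k**3 + 2*k**2 - 2*k + 1).
s_(k+1) − s_k = -4*k**3 - 2*k = t_k.
Telescope: S(n) = s_(n+1) − s_(1) = n*(-n**3 - 2*n**2 - 2*n - 1) − (0) = n*(-n**3 - 2*n**2 - 2*n - 1).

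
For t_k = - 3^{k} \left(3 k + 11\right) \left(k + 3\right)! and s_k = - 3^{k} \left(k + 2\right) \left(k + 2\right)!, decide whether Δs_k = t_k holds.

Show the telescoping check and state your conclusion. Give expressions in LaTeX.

Invalid: residual 3^{k} \left(3 k + 8\right) \left(k + 2\right)! ≠ 0.

s_(k+1) = -3**(k + 1)*(k + 3)*factorial(k + 3)
s_(k+1) − s_k = -3**k*(3*k**2 + 17*k + 25)*factorial(k + 2)
(s_(k+1) − s_k) − t_k = 3**k*(3*k + 8)*factorial(k + 2)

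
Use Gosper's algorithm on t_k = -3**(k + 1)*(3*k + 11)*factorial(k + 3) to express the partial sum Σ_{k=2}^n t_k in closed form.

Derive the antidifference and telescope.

r(k) = 3*(k + 4)*(3*k + 14)/(3*k + 11) after simplifying.
Take A(k)=3*k + 12, B(k)=1, C(k)=k + 11/3.
Key eq: (3*k + 12)·f(k+1) = (1)·f(k) + (k + 11/3).
Degrees (1,0,1) ⇒ d ≤ 0.
Solving with deg f ≤ 0: f(k) = 1/3.
So s_k = (B(k−1)f/C)·t_k = (1/(3*k + 11))·t_k = -3**(k + 1)*factorial(k + 3).
Check: Δs_k = -3**(k + 1)*(3*k + 11)*factorial(k + 3). ✓
s_(n+1) = -3**(n + 2)*factorial(n + 4) and s_(2) = -3240, so S(n) = -9*3**n*factorial(n + 4) + 3240.

S(n) = -9*3**n*factorial(n + 4) + 3240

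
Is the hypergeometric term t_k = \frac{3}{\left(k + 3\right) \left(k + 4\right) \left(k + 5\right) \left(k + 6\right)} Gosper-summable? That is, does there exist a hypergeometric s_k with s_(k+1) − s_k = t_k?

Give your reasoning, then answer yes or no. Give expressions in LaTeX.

The ratio is (k + 3)/(k + 7).
Normal form (A,B,C) = (k + 3, k + 7, 1).
Need (k + 3)·f(k+1) − (k + 6)·f(k) = 1.
From deg A=1, deg B=1, deg C=0: d=3.
Solving with deg f ≤ 3: f(k) = k*(k**2 + 12*k + 47)/180.
Certificate R = B(k−1)f/C = k*(k + 6)*(k**2 + 12*k + 47)/180 gives s_k = k*(k**2 + 12*k + 47)/(60*(k + 3)*(k + 4)*(k + 5)).
Check: Δs_k = 3/(k**4 + 18*k**3 + 119*k**2 + 342*k + 360). ✓

Yes. s_k = \frac{k \left(k^{2} + 12 k + 47\right)}{60 \left(k + 3\right) \left(k + 4\right) \left(k + 5\right)}.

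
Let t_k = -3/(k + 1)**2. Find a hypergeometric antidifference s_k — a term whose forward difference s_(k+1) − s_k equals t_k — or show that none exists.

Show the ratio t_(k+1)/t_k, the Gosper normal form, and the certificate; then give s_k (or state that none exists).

no hypergeometric antidifference exists

t_(k+1)/t_k = (k + 1)**2/(k + 2)**2.
Take A(k)=k**2 + 2*k + 1, B(k)=k**2 + 4*k + 4, C(k)=1.
Set up (k**2 + 2*k + 1)·f(k+1) − (k**2 + 2*k + 1)·f(k) − (1) = 0.
Degrees (2,2,0) ⇒ d ≤ 0.
f = c0 ⇒ A·f(k+1) − B(k−1)·f(k) − C = -1. The system {-1 = 0} is inconsistent; no antidifference.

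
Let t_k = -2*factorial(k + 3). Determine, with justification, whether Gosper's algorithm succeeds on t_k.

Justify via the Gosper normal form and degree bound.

No — negative degree bound, so no certificate f.

Compute t_(k+1)/t_k: get k + 4.
Take A(k)=k + 4, B(k)=1, C(k)=1.
f must satisfy (k + 4)·f(k+1) − (1)·f(k) = 1.
From deg A=1, deg B=0, deg C=0: d=-1.
deg f ≤ -1 is impossible — no certificate.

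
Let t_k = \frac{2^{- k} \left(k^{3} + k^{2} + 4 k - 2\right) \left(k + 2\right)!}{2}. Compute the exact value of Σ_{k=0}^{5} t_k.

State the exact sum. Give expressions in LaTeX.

Compute t_(k+1)/t_k: get (k + 3)*(4*k + (k + 1)**3 + (k + 1)**2 + 2)/(2*(k**3 + k**2 + 4*k - 2)).
So A=k/2 + 3/2 and B=1, with C=k**3 + k**2 + 4*k - 2.
Key eq: (k/2 + 3/2)·f(k+1) = (1)·f(k) + (k**3 + k**2 + 4*k - 2).
Degrees (1,0,3) ⇒ d ≤ 2.
Solving with deg f ≤ 2: f(k) = 2*(k - 1)**2.
Then R = B(k−1)f/C = 2*(k - 1)**2/(k**3 + k**2 + 4*k - 2), so s_k = R(k)·t_k = (k - 1)**2*factorial(k + 2)/2**k.
s_(k+1) − s_k = (k**3 + k**2 + 4*k - 2)*factorial(k + 2)/(2*2**k) = t_k.
Sum = s_(6) − s_(0); s_(6) = 15750, s_(0) = 2 ⇒ 15748.

Σ = 15748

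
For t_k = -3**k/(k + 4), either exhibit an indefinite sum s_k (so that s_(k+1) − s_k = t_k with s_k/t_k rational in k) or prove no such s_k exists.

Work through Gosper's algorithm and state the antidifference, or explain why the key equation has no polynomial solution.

none (Gosper's algorithm certifies no s_k)

Compute t_(k+1)/t_k: get 3*(k + 4)/(k + 5).
Normal form (A,B,C) = (3*k + 12, k + 5, 1).
Need (3*k + 12)·f(k+1) − (k + 4)·f(k) = 1.
Degrees (1,1,0) ⇒ d ≤ -1.
Bound -1 < 0, so the key equation has no polynomial solution.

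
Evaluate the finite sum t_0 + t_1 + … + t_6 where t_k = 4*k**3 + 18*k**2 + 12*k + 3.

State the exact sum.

Σ = 3675

Ratio r(k) = (4*k**3 + 30*k**2 + 60*k + 37)/(4*k**3 + 18*k**2 + 12*k + 3).
Gosper form: A/B · C(k+1)/C(k) with A=1, B=1, C=k**3 + 9*k**2/2 + 3*k + 3/4.
f must satisfy (1)·f(k+1) − (1)·f(k) = k**3 + 9*k**2/2 + 3*k + 3/4.
Bound: deg f ≤ 4.
A polynomial solution: f(k) = k**2*(k**2 + 4*k - 2)/4.
Certificate R = B(k−1)f/C = k**2*(k**2 + 4*k - 2)/(4*k**3 + 18*k**2 + 12*k + 3) gives s_k = k**2*(k**2 + 4*k - 2).
Δs = 4*k**3 + 18*k**2 + 12*k + 3, as required.
Telescoping: Σ = s_(7) − s_(0) = 3675 − (0) = 3675.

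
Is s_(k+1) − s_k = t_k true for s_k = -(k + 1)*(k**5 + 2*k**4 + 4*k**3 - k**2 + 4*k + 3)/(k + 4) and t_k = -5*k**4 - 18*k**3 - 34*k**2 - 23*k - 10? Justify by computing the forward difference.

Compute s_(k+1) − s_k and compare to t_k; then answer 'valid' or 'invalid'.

Invalid: residual 3*(4*k**5 + 36*k**4 + 102*k**3 + 160*k**2 + 98*k + 37)/(k**2 + 9*k + 20) ≠ 0.

s_(k+1) = (-k**6 - 9*k**5 - 36*k**4 - 77*k**3 - 93*k**2 - 67*k - 26)/(k + 5)
s_(k+1) − s_k = (-5*k**6 - 51*k**5 - 188*k**4 - 383*k**3 - 417*k**2 - 256*k - 89)/(k**2 + 9*k + 20)
(s_(k+1) − s_k) − t_k = 3*(4*k**5 + 36*k**4 + 102*k**3 + 160*k**2 + 98*k + 37)/(k**2 + 9*k + 20)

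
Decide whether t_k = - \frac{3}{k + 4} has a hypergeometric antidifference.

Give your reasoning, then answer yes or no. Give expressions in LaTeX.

No — the linear system for f has no solution.

The ratio is (k + 4)/(k + 5).
So A=k + 4 and B=k + 5, with C=1.
f must satisfy (k + 4)·f(k+1) − (k + 4)·f(k) = 1.
Degrees (1,1,0) ⇒ d ≤ 0.
Generic f = c0 gives residual -1; -1 = 0 cannot hold, so t_k is not Gosper-summable.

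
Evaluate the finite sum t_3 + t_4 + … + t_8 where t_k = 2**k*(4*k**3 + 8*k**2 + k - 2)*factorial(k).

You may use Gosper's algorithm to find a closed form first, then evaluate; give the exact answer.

Σ = 27683388912

r(k) = 2*(4*k**4 + 24*k**3 + 49*k**2 + 40*k + 11)/(4*k**3 + 8*k**2 + k - 2) after simplifying.
A = 2*k + 2, B = 1, C = k**3 + 2*k**2 + k/4 - 1/2.
Set up (2*k + 2)·f(k+1) − (1)·f(k) − (k**3 + 2*k**2 + k/4 - 1/2) = 0.
d = 2 from the (1,0,3) case.
Solve for f: f(k) = (2*k**2 - k - 4)/4 (degree 2 ≤ 2).
R(k) = B(k−1)·f(k)/C(k) = (2*k**2 - k - 4)/(4*k**3 + 8*k**2 + k - 2); s_k = R·t_k = 2**k*(2*k**2 - k - 4)*factorial(k).
Δs = 2**k*(4*k**3 + 8*k**2 + k - 2)*factorial(k), as required.
Σ_(k=3)^(8) t_k = s_(9) − s_(3) = 27683389440 − (528) = 27683388912.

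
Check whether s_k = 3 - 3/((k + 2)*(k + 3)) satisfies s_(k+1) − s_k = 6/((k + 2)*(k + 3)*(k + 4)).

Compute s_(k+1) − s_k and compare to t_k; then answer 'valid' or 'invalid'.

valid; difference matches t_k

s_(k+1) = 3 - 3/((k + 3)*(k + 4))
s_(k+1) − s_k = 6/(k**3 + 9*k**2 + 26*k + 24)
(s_(k+1) − s_k) − t_k = 0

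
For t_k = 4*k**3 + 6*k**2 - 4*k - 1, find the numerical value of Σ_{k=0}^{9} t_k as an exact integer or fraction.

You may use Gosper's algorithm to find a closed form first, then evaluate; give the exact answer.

Ratio r(k) = (4*k**3 + 18*k**2 + 20*k + 5)/(4*k**3 + 6*k**2 - 4*k - 1).
Take A(k)=1, B(k)=1, C(k)=k**3 + 3*k**2/2 - k - 1/4.
f must satisfy (1)·f(k+1) − (1)·f(k) = k**3 + 3*k**2/2 - k - 1/4.
d = 4 from the (0,0,3) case.
Solving with deg f ≤ 4: f(k) = k*(k**3 - 4*k + 2)/4.
R(k) = B(k−1)·f(k)/C(k) = k*(k**3 - 4*k + 2)/(4*k**3 + 6*k**2 - 4*k - 1); s_k = R·t_k = k*(k**3 - 4*k + 2).
Δs = 4*k**3 + 6*k**2 - 4*k - 1, as required.
Σ_(k=0)^(9) t_k = s_(10) − s_(0) = 9620 − (0) = 9620.

Σ = 9620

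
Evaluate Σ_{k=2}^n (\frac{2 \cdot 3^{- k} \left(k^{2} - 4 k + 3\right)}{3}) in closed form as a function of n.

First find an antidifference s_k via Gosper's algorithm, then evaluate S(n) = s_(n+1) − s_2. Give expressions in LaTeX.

Compute t_(k+1)/t_k: get k*(k - 2)/(3*(k**2 - 4*k + 3)).
So A=1/3 and B=1, with C=k**2 - 4*k + 3.
Need (1/3)·f(k+1) − (1)·f(k) = k**2 - 4*k + 3.
deg f ≤ 2 (via 0,0,2).
Solve for f: f(k) = -3*(k - 2)*(k - 1)/2 (degree 2 ≤ 2).
R(k) = B(k−1)·f(k)/C(k) = -3*(k - 2)/(2*(k - 3)); s_k = R·t_k = (-k**2 + 3*k - 2)/3**k.
Check: Δs_k = 2*(k**2 - 4*k + 3)/(3*3**k). ✓
Σ_(k=2)^n t_k = s_(n+1) − s_(2) = (3**(-n - 1)*n*(1 - n)) − (0), i.e. 3**(-n - 1)*n*(1 - n).

S(n) = 3^{- n - 1} n \left(1 - n\right)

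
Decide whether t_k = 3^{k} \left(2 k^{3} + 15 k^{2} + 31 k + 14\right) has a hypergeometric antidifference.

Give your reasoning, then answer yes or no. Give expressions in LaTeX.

Yes. s_k = 3^{k} \left(k^{3} + 3 k^{2} + 2 k - 2\right).

r(k) = 3*(2*k**3 + 21*k**2 + 67*k + 62)/(2*k**3 + 15*k**2 + 31*k + 14) after simplifying.
Normal form (A,B,C) = (3, 1, k**3 + 15*k**2/2 + 31*k/2 + 7).
Solve (3)·f(k+1) − (1)·f(k) = k**3 + 15*k**2/2 + 31*k/2 + 7.
Degrees (0,0,3) ⇒ d ≤ 3.
Match coefficients ⇒ f(k) = (k**3 + 3*k**2 + 2*k - 2)/2.
Certificate R = B(k−1)f/C = (k**3 + 3*k**2 + 2*k - 2)/(2*k**3 + 15*k**2 + 31*k + 14) gives s_k = 3**k*(k**3 + 3*k**2 + 2*k - 2).
Verify: 3**k*(2*k**3 + 15*k**2 + 31*k + 14) matches t_k.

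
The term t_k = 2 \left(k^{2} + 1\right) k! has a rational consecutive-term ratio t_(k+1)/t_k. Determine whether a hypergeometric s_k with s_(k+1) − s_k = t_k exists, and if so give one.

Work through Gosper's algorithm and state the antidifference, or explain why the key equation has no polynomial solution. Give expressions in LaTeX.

t_(k+1)/t_k = (k + 1)*((k + 1)**2 + 1)/(k**2 + 1).
So A=k + 1 and B=1, with C=k**2 + 1.
f must satisfy (k + 1)·f(k+1) − (1)·f(k) = k**2 + 1.
Bound: deg f ≤ 1.
Match coefficients ⇒ f(k) = k - 1.
Get s_k = R·t_k = 2*(k - 1)*factorial(k) with R(k) = B(k−1)f(k)/C(k) = (k - 1)/(k**2 + 1).
Verify: 2*(k**2 + 1)*factorial(k) matches t_k.

s_k = 2 \left(k - 1\right) k!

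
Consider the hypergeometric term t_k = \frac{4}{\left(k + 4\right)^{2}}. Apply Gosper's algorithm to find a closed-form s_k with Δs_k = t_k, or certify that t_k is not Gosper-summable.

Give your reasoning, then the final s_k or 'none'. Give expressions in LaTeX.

Ratio r(k) = (k + 4)**2/(k + 5)**2.
Factor: A=k**2 + 8*k + 16; B=k**2 + 10*k + 25; C=1.
Solve (k**2 + 8*k + 16)·f(k+1) − (k**2 + 8*k + 16)·f(k) = 1.
Bound: deg f ≤ 0.
Generic f = c0 gives residual -1; -1 = 0 cannot hold, so t_k is not Gosper-summable.

none (Gosper's algorithm certifies no s_k)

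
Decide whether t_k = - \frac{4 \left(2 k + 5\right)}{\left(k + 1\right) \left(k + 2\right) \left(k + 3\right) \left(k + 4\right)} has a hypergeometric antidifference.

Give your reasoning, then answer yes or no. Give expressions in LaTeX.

Yes. s_k = \frac{4 k \left(- k - 4\right)}{3 \left(k^{2} + 4 k + 3\right)}.

Ratio r(k) = (k + 1)*(2*k + 7)/((k + 5)*(2*k + 5)).
So A=k + 1 and B=k + 5, with C=k + 5/2.
Need (k + 1)·f(k+1) − (k + 4)·f(k) = k + 5/2.
Degrees (1,1,1) ⇒ d ≤ 3.
Match coefficients ⇒ f(k) = k*(k + 2)*(k + 4)/6.
So s_k = (B(k−1)f/C)·t_k = (k*(k + 2)*(k + 4)**2/(3*(2*k + 5)))·t_k = 4*k*(-k - 4)/(3*(k**2 + 4*k + 3)).
Verify: 4*(-2*k - 5)/(k**4 + 10*k**3 + 35*k**2 + 50*k + 24) matches t_k.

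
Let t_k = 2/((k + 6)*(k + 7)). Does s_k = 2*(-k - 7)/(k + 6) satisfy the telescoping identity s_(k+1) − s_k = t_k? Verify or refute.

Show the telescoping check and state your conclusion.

valid; difference matches t_k

s_(k+1) = 2*(-k - 8)/(k + 7)
s_(k+1) − s_k = 2/(k**2 + 13*k + 42)
(s_(k+1) − s_k) − t_k = 0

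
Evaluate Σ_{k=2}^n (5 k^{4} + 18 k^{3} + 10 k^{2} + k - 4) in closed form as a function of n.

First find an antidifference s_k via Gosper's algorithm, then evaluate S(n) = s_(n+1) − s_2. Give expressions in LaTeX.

S(n) = n^{5} + 7 n^{4} + 14 n^{3} + 10 n^{2} - 2 n - 30

Ratio r(k) = (5*k**4 + 38*k**3 + 94*k**2 + 95*k + 30)/(5*k**4 + 18*k**3 + 10*k**2 + k - 4).
Gosper form: A/B · C(k+1)/C(k) with A=1, B=1, C=k**4 + 18*k**3/5 + 2*k**2 + k/5 - 4/5.
Need (1)·f(k+1) − (1)·f(k) = k**4 + 18*k**3/5 + 2*k**2 + k/5 - 4/5.
Bound: deg f ≤ 5.
Match coefficients ⇒ f(k) = k*(k**4 + 2*k**3 - 4*k**2 - 3)/5.
R(k) = B(k−1)·f(k)/C(k) = k*(k**4 + 2*k**3 - 4*k**2 - 3)/(5*k**4 + 18*k**3 + 10*k**2 + k - 4); s_k = R·t_k = k*(k**4 + 2*k**3 - 4*k**2 - 3).
Verify: 5*k**4 + 18*k**3 + 10*k**2 + k - 4 matches t_k.
Σ_(k=2)^n t_k = s_(n+1) − s_(2) = (n**5 + 7*n**4 + 14*n**3 + 10*n**2 - 2*n - 4) − (26), i.e. n**5 + 7*n**4 + 14*n**3 + 10*n**2 - 2*n - 30.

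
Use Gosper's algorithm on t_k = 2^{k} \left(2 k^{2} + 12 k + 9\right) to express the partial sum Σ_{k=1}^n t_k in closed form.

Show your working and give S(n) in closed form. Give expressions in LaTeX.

The ratio is 2*(2*k**2 + 16*k + 23)/(2*k**2 + 12*k + 9).
A = 2, B = 1, C = k**2 + 6*k + 9/2.
Solve (2)·f(k+1) − (1)·f(k) = k**2 + 6*k + 9/2.
deg f ≤ 2 (via 0,0,2).
Solving with deg f ≤ 2: f(k) = (2*k**2 + 4*k - 3)/2.
R(k) = B(k−1)·f(k)/C(k) = (2*k**2 + 4*k - 3)/(2*k**2 + 12*k + 9); s_k = R·t_k = 2**k*(2*k**2 + 4*k - 3).
Verify: 2**k*(2*k**2 + 12*k + 9) matches t_k.
Evaluate: s_(n+1) = 2**(n + 1)*(2*n**2 + 8*n + 3); subtract s_(1) = 6 ⇒ S(n) = 4*2**n*n**2 + 16*2**n*n + 6*2**n - 6.

S(n) = 4 \cdot 2^{n} n^{2} + 16 \cdot 2^{n} n + 6 \cdot 2^{n} - 6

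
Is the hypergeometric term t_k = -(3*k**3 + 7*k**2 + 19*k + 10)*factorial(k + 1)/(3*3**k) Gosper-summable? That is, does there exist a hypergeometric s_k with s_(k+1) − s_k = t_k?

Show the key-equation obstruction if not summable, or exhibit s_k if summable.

The ratio is (3*k**4 + 22*k**3 + 74*k**2 + 123*k + 78)/(3*(3*k**3 + 7*k**2 + 19*k + 10)).
Gosper form: A/B · C(k+1)/C(k) with A=k/3 + 2/3, B=1, C=k**3 + 7*k**2/3 + 19*k/3 + 10/3.
Key eq: (k/3 + 2/3)·f(k+1) = (1)·f(k) + (k**3 + 7*k**2/3 + 19*k/3 + 10/3).
Degrees (1,0,3) ⇒ d ≤ 2.
Solving with deg f ≤ 2: f(k) = 3*k**2 + 4*k + 4.
So s_k = (B(k−1)f/C)·t_k = (3*(3*k**2 + 4*k + 4)/(3*k**3 + 7*k**2 + 19*k + 10))·t_k = -(3*k**2 + 4*k + 4)*factorial(k + 1)/3**k.
Δs = -(3*k**3 + 7*k**2 + 19*k + 10)*factorial(k + 1)/(3*3**k), as required.

Yes. s_k = -(3*k**2 + 4*k + 4)*factorial(k + 1)/3**k.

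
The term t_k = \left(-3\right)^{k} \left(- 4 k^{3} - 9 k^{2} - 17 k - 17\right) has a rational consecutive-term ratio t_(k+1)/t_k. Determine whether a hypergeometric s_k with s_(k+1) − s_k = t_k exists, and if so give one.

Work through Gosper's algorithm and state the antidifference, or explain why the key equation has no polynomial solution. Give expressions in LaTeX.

s_k = \left(-3\right)^{k} \left(k^{3} + 2 k + 2\right)

Step 1: r(k) = 3*(-4*k**3 - 21*k**2 - 47*k - 47)/(4*k**3 + 9*k**2 + 17*k + 17).
Normal form (A,B,C) = (-3, 1, k**3 + 9*k**2/4 + 17*k/4 + 17/4).
Solve (-3)·f(k+1) − (1)·f(k) = k**3 + 9*k**2/4 + 17*k/4 + 17/4.
Degrees (0,0,3) ⇒ d ≤ 3.
Match coefficients ⇒ f(k) = -(k**3 + 2*k + 2)/4.
Then R = B(k−1)f/C = -(k**3 + 2*k + 2)/(4*k**3 + 9*k**2 + 17*k + 17), so s_k = R(k)·t_k = (-3)**k*(k**3 + 2*k + 2).
Check: Δs_k = (-3)**k*(-k**3 - 8*k - 3*(k + 1)**3 - 14). ✓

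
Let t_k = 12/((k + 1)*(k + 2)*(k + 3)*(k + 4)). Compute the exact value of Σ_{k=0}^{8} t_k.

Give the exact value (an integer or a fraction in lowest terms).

Step 1: r(k) = (k + 1)/(k + 5).
A = k + 1, B = k + 5, C = 1.
Key eq: (k + 1)·f(k+1) = (k + 4)·f(k) + (1).
d = 3 from the (1,1,0) case.
Solving with deg f ≤ 3: f(k) = k*(k**2 + 6*k + 11)/18.
R(k) = B(k−1)·f(k)/C(k) = k*(k + 4)*(k**2 + 6*k + 11)/18; s_k = R·t_k = 2*k*(k**2 + 6*k + 11)/(3*(k + 1)*(k + 2)*(k + 3)).
Check: Δs_k = 12/(k**4 + 10*k**3 + 35*k**2 + 50*k + 24). ✓
Evaluate s at k=9 and k=0: 73/110 and 0; difference 73/110.

Σ = 73/110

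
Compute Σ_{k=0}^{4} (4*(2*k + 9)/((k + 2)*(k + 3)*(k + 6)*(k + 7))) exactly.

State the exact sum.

t_(k+1)/t_k = (k + 2)*(k + 6)*(2*k + 11)/((k + 4)*(k + 8)*(2*k + 9)).
Gosper form: A/B · C(k+1)/C(k) with A=k + 2, B=k + 8, C=k**3 + 27*k**2/2 + 121*k/2 + 90.
Key eq: (k + 2)·f(k+1) = (k + 7)·f(k) + (k**3 + 27*k**2/2 + 121*k/2 + 90).
From deg A=1, deg B=1, deg C=3: d=5.
Solving with deg f ≤ 5: f(k) = k*(k + 3)*(k + 4)*(k + 5)*(k + 8)/24.
So s_k = (B(k−1)f/C)·t_k = (k*(k + 3)*(k + 7)*(k + 8)/(12*(2*k + 9)))·t_k = k*(k + 8)/(3*(k**2 + 8*k + 12)).
Verify: 4*(2*k + 9)/(k**4 + 18*k**3 + 113*k**2 + 288*k + 252) matches t_k.
Telescoping: Σ = s_(5) − s_(0) = 65/231 − (0) = 65/231.

Σ = 65/231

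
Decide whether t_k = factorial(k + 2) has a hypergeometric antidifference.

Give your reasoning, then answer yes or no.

No — t_k has no hypergeometric antidifference.

Ratio r(k) = k + 3.
Normal form (A,B,C) = (k + 3, 1, 1).
f must satisfy (k + 3)·f(k+1) − (1)·f(k) = 1.
Degrees (1,0,0) ⇒ d ≤ -1.
Bound -1 < 0, so the key equation has no polynomial solution.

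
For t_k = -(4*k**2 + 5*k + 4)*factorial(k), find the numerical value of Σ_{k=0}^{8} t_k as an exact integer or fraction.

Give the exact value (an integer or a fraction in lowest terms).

Compute t_(k+1)/t_k: get (k + 1)*(5*k + 4*(k + 1)**2 + 9)/(4*k**2 + 5*k + 4).
Normal form (A,B,C) = (k + 1, 1, k**2 + 5*k/4 + 1).
Key eq: (k + 1)·f(k+1) = (1)·f(k) + (k**2 + 5*k/4 + 1).
Degrees (1,0,2) ⇒ d ≤ 1.
Solve for f: f(k) = (4*k + 1)/4 (degree 1 ≤ 1).
So s_k = (B(k−1)f/C)·t_k = ((4*k + 1)/(4*k**2 + 5*k + 4))·t_k = -(4*k + 1)*factorial(k).
Check: Δs_k = -(4*k**2 + 5*k + 4)*factorial(k). ✓
Telescoping: Σ = s_(9) − s_(0) = -13426560 − (-1) = -13426559.

Σ = -13426559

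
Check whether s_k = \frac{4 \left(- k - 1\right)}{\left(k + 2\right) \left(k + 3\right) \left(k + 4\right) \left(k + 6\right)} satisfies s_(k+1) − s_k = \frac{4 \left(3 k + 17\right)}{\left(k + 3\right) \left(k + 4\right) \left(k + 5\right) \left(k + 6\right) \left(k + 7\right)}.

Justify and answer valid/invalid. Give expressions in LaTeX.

s_(k+1) = 4*(-k - 2)/((k + 3)*(k + 4)*(k + 5)*(k + 7))
s_(k+1) − s_k = 4*(3*k**2 + 19*k + 11)/(k**6 + 27*k**5 + 295*k**4 + 1665*k**3 + 5104*k**2 + 8028*k + 5040)
(s_(k+1) − s_k) − t_k = 4*(-4*k - 23)/(k**6 + 27*k**5 + 295*k**4 + 1665*k**3 + 5104*k**2 + 8028*k + 5040)

Invalid: residual \frac{4 \left(- 4 k - 23\right)}{k^{6} + 27 k^{5} + 295 k^{4} + 1665 k^{3} + 5104 k^{2} + 8028 k + 5040} ≠ 0.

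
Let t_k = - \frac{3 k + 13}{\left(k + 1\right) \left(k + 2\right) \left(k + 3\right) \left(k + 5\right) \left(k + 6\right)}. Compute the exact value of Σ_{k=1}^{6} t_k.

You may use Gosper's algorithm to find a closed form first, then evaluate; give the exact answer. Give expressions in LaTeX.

Σ = -23/864

Step 1: r(k) = (k + 1)*(k + 5)*(3*k + 16)/((k + 4)*(k + 7)*(3*k + 13)).
A = k + 1, B = k + 7, C = k**2 + 25*k/3 + 52/3.
Set up (k + 1)·f(k+1) − (k + 6)·f(k) − (k**2 + 25*k/3 + 52/3) = 0.
From deg A=1, deg B=1, deg C=2: d=5.
Match coefficients ⇒ f(k) = k*(k + 3)*(k + 4)*(k**2 + 8*k + 17)/30.
Get s_k = R·t_k = k*(-k**2 - 8*k - 17)/(10*(k**3 + 8*k**2 + 17*k + 10)) with R(k) = B(k−1)f(k)/C(k) = k*(k + 3)*(k + 6)*(k**2 + 8*k + 17)/(10*(3*k + 13)).
Verify: (-3*k - 13)/(k**5 + 17*k**4 + 107*k**3 + 307*k**2 + 396*k + 180) matches t_k.
Evaluate s at k=7 and k=1: -427/4320 and -13/180; difference -23/864.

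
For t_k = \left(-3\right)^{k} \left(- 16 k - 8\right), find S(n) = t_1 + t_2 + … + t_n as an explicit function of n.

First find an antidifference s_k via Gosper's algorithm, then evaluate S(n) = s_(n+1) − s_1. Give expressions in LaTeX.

S(n) = - 12 \left(-3\right)^{n} n - 9 \left(-3\right)^{n} + 9

The ratio is 3*(-2*k - 3)/(2*k + 1).
So A=-3 and B=1, with C=k + 1/2.
Need (-3)·f(k+1) − (1)·f(k) = k + 1/2.
deg f ≤ 1 (via 0,0,1).
Coefficient equations give f(k) = -(4*k - 1)/16.
R(k) = B(k−1)·f(k)/C(k) = -(4*k - 1)/(8*(2*k + 1)); s_k = R·t_k = (-3)**k*(4*k - 1).
Check: Δs_k = (-3)**k*(-16*k - 8). ✓
Σ_(k=1)^n t_k = s_(n+1) − s_(1) = ((-3)**(n + 1)*(4*n + 3)) − (-9), i.e. -12*(-3)**n*n - 9*(-3)**n + 9.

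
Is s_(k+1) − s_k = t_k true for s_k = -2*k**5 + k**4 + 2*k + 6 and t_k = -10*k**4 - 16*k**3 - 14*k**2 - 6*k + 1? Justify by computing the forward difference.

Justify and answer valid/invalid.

valid (s_(k+1) − s_k reduces to t_k)

s_(k+1) = 2*k - 2*(k + 1)**5 + (k + 1)**4 + 8
s_(k+1) − s_k = -10*k**4 - 16*k**3 - 14*k**2 - 6*k + 1
(s_(k+1) − s_k) − t_k = 0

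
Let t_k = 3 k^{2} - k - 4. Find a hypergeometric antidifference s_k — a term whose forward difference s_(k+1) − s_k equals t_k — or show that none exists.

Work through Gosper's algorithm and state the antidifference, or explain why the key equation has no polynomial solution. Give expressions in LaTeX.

Compute t_(k+1)/t_k: get (k - 3*(k + 1)**2 + 5)/(-3*k**2 + k + 4).
Factor: A=1; B=1; C=k**2 - k/3 - 4/3.
Solve (1)·f(k+1) − (1)·f(k) = k**2 - k/3 - 4/3.
From deg A=0, deg B=0, deg C=2: d=3.
Match coefficients ⇒ f(k) = k*(k - 3)*(k + 1)/3.
Certificate R = B(k−1)f/C = k*(k - 3)/(3*k - 4) gives s_k = k*(k**2 - 2*k - 3).
s_(k+1) − s_k = 3*k**2 - k - 4 = t_k.

s_k = k \left(k^{2} - 2 k - 3\right)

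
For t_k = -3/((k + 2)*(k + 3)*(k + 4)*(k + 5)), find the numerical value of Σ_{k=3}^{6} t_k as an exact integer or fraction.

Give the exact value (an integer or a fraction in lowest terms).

Σ = -13/3465

t_(k+1)/t_k = (k + 2)/(k + 6).
So A=k + 2 and B=k + 6, with C=1.
Set up (k + 2)·f(k+1) − (k + 5)·f(k) − (1) = 0.
Degrees (1,1,0) ⇒ d ≤ 3.
Solve for f: f(k) = k*(k**2 + 9*k + 26)/72 (degree 3 ≤ 3).
Get s_k = R·t_k = k*(-k**2 - 9*k - 26)/(24*(k + 2)*(k + 3)*(k + 4)) with R(k) = B(k−1)f(k)/C(k) = k*(k + 5)*(k**2 + 9*k + 26)/72.
Verify: -3/(k**4 + 14*k**3 + 71*k**2 + 154*k + 120) matches t_k.
Telescoping: Σ = s_(7) − s_(3) = -161/3960 − (-31/840) = -13/3465.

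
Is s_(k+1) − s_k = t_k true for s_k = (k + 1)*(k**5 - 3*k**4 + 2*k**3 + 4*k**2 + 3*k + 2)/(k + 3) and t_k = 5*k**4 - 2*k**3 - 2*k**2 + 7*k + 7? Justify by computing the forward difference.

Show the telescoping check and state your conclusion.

Invalid: residual 2*(-4*k**5 - 16*k**4 + 10*k**3 + 3*k**2 - 25*k - 19)/(k**2 + 7*k + 12) ≠ 0.

s_(k+1) = (k**6 + 4*k**5 + 4*k**4 + 2*k**3 + 14*k**2 + 29*k + 18)/(k + 4)
s_(k+1) − s_k = (5*k**6 + 25*k**5 + 12*k**4 - 11*k**3 + 38*k**2 + 83*k + 46)/(k**2 + 7*k + 12)
(s_(k+1) − s_k) − t_k = 2*(-4*k**5 - 16*k**4 + 10*k**3 + 3*k**2 - 25*k - 19)/(k**2 + 7*k + 12)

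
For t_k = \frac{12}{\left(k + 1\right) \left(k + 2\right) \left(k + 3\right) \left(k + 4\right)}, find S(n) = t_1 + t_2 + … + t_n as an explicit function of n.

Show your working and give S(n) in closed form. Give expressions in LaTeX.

Ratio r(k) = (k + 1)/(k + 5).
Factor: A=k + 1; B=k + 5; C=1.
Key eq: (k + 1)·f(k+1) = (k + 4)·f(k) + (1).
Degrees (1,1,0) ⇒ d ≤ 3.
Solving with deg f ≤ 3: f(k) = k*(k**2 + 6*k + 11)/18.
Certificate R = B(k−1)f/C = k*(k + 4)*(k**2 + 6*k + 11)/18 gives s_k = 2*k*(k**2 + 6*k + 11)/(3*(k + 1)*(k + 2)*(k + 3)).
Δs = 12/(k**4 + 10*k**3 + 35*k**2 + 50*k + 24), as required.
Σ_(k=1)^n t_k = s_(n+1) − s_(1) = (2*(n**3 + 9*n**2 + 26*n + 18)/(3*(n**3 + 9*n**2 + 26*n + 24))) − (1/2), i.e. n*(n**2 + 9*n + 26)/(6*(n**3 + 9*n**2 + 26*n + 24)).

S(n) = \frac{n \left(n^{2} + 9 n + 26\right)}{6 \left(n^{3} + 9 n^{2} + 26 n + 24\right)}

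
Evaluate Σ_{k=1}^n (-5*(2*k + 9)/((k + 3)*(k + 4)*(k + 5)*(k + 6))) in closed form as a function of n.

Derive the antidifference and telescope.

S(n) = 5*n*(-n - 10)/(24*(n**2 + 10*n + 24))

The ratio is (k + 3)*(2*k + 11)/((k + 7)*(2*k + 9)).
So A=k + 3 and B=k + 7, with C=k + 9/2.
Key eq: (k + 3)·f(k+1) = (k + 6)·f(k) + (k + 9/2).
Bound: deg f ≤ 3.
Match coefficients ⇒ f(k) = k*(k + 4)*(k + 8)/30.
Certificate R = B(k−1)f/C = k*(k + 4)*(k + 6)*(k + 8)/(15*(2*k + 9)) gives s_k = k*(-k - 8)/(3*(k**2 + 8*k + 15)).
s_(k+1) − s_k = 5*(-2*k - 9)/(k**4 + 18*k**3 + 119*k**2 + 342*k + 360) = t_k.
Evaluate: s_(n+1) = (-n**2 - 10*n - 9)/(3*(n**2 + 10*n + 24)); subtract s_(1) = -1/8 ⇒ S(n) = 5*n*(-n - 10)/(24*(n**2 + 10*n + 24)).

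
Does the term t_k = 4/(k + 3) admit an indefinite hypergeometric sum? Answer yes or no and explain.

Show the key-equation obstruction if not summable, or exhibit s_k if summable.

No — key equation has no polynomial f.

The ratio is (k + 3)/(k + 4).
Take A(k)=k + 3, B(k)=k + 4, C(k)=1.
f must satisfy (k + 3)·f(k+1) − (k + 3)·f(k) = 1.
Degrees (1,1,0) ⇒ d ≤ 0.
Put f(k) = c0: A·f(k+1) − B(k−1)·f(k) − C = -1; need -1 = 0 — inconsistent ⇒ no f, not summable.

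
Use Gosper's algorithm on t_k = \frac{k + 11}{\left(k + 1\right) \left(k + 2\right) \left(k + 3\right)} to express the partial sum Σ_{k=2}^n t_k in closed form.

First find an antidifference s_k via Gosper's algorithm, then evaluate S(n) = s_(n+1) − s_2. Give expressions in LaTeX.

r(k) = (k + 1)*(k + 12)/((k + 4)*(k + 11)) after simplifying.
Gosper form: A/B · C(k+1)/C(k) with A=k + 1, B=k + 4, C=k + 11.
Set up (k + 1)·f(k+1) − (k + 3)·f(k) − (k + 11) = 0.
d = 2 from the (1,1,1) case.
Coefficient equations give f(k) = k*(3*k + 8).
Then R = B(k−1)f/C = k*(k + 3)*(3*k + 8)/(k + 11), so s_k = R(k)·t_k = k*(3*k + 8)/((k + 1)*(k + 2)).
Verify: (k + 11)/(k**3 + 6*k**2 + 11*k + 6) matches t_k.
Σ_(k=2)^n t_k = s_(n+1) − s_(2) = ((3*n**2 + 14*n + 11)/(n**2 + 5*n + 6)) − (7/3), i.e. (2*n**2 + 7*n - 9)/(3*(n**2 + 5*n + 6)).

S(n) = \frac{2 n^{2} + 7 n - 9}{3 \left(n^{2} + 5 n + 6\right)}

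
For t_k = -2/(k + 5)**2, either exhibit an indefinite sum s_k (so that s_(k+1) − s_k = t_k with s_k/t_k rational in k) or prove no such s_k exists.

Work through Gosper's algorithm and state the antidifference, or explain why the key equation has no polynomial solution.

none (Gosper's algorithm certifies no s_k)

r(k) = (k + 5)**2/(k + 6)**2 after simplifying.
A = k**2 + 10*k + 25, B = k**2 + 12*k + 36, C = 1.
Need (k**2 + 10*k + 25)·f(k+1) − (k**2 + 10*k + 25)·f(k) = 1.
Bound: deg f ≤ 0.
Put f(k) = c0: A·f(k+1) − B(k−1)·f(k) − C = -1; need -1 = 0 — inconsistent ⇒ no f, not summable.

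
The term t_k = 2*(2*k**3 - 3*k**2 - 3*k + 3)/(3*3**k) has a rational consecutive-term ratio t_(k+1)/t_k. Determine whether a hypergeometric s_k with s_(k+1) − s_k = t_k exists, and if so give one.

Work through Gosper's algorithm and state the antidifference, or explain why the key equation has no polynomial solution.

r(k) = (2*k**3 + 3*k**2 - 3*k - 1)/(3*(2*k**3 - 3*k**2 - 3*k + 3)) after simplifying.
So A=1/3 and B=1, with C=k**3 - 3*k**2/2 - 3*k/2 + 3/2.
Solve (1/3)·f(k+1) − (1)·f(k) = k**3 - 3*k**2/2 - 3*k/2 + 3/2.
Bound: deg f ≤ 3.
A polynomial solution: f(k) = -3*(k**3 + 2)/2.
So s_k = (B(k−1)f/C)·t_k = (-3*(k**3 + 2)/(2*k**3 - 3*k**2 - 3*k + 3))·t_k = 2*(-k**3 - 2)/3**k.
Δs = 2*(3*k**3 - (k + 1)**3 + 4)/(3*3**k), as required.

s_k = 2*(-k**3 - 2)/3**k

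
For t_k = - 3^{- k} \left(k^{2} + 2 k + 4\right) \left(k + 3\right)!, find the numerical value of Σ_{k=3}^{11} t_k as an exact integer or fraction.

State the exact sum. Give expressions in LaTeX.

Σ = -7175148560/81

t_(k+1)/t_k = (k + 4)*(2*k + (k + 1)**2 + 6)/(3*(k**2 + 2*k + 4)).
Normal form (A,B,C) = (k/3 + 4/3, 1, k**2 + 2*k + 4).
Set up (k/3 + 4/3)·f(k+1) − (1)·f(k) − (k**2 + 2*k + 4) = 0.
Degrees (1,0,2) ⇒ d ≤ 1.
Coefficient equations give f(k) = 3*k.
R(k) = B(k−1)·f(k)/C(k) = 3*k/(k**2 + 2*k + 4); s_k = R·t_k = -3**(1 - k)*k*factorial(k + 3).
Check: Δs_k = -(k**2 + 2*k + 4)*factorial(k + 3)/3**k. ✓
Telescoping: Σ = s_(12) − s_(3) = -7175168000/81 − (-240) = -7175148560/81.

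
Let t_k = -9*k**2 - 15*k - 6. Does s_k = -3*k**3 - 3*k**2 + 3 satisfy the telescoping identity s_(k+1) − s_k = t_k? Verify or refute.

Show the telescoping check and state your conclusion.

Valid: the claim telescopes to t_k.

s_(k+1) = -3*(k + 1)**3 - 3*(k + 1)**2 + 3
s_(k+1) − s_k = -9*k**2 - 15*k - 6
(s_(k+1) − s_k) − t_k = 0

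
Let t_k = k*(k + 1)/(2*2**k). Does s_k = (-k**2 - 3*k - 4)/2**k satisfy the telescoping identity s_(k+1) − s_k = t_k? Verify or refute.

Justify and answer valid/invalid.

valid; difference matches t_k

s_(k+1) = (-k**2 - 5*k - 8)/(2*2**k)
s_(k+1) − s_k = k*(k + 1)/(2*2**k)
(s_(k+1) − s_k) − t_k = 0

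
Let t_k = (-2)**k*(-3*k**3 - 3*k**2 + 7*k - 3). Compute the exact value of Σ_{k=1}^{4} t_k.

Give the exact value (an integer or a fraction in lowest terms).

Σ = -2816

Compute t_(k+1)/t_k: get 2*(-3*k**3 - 12*k**2 - 8*k - 2)/(3*k**3 + 3*k**2 - 7*k + 3).
Factor: A=-2; B=1; C=k**3 + k**2 - 7*k/3 + 1.
Key eq: (-2)·f(k+1) = (1)·f(k) + (k**3 + k**2 - 7*k/3 + 1).
From deg A=0, deg B=0, deg C=3: d=3.
A polynomial solution: f(k) = -(k - 1)*(k**2 - 3)/3.
Then R = B(k−1)f/C = -(k - 1)*(k**2 - 3)/(3*k**3 + 3*k**2 - 7*k + 3), so s_k = R(k)·t_k = (-2)**k*(k**3 - k**2 - 3*k + 3).
s_(k+1) − s_k = (-2)**k*(-3*k**3 - 3*k**2 + 7*k - 3) = t_k.
Σ_(k=1)^(4) t_k = s_(5) − s_(1) = -2816 − (0) = -2816.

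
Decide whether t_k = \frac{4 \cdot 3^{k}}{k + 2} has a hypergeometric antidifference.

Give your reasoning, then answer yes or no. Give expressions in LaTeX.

No; the degree bound rules out any f.

r(k) = 3*(k + 2)/(k + 3) after simplifying.
Take A(k)=3*k + 6, B(k)=k + 3, C(k)=1.
f must satisfy (3*k + 6)·f(k+1) − (k + 2)·f(k) = 1.
Degrees (1,1,0) ⇒ d ≤ -1.
deg f ≤ -1 is impossible — no certificate.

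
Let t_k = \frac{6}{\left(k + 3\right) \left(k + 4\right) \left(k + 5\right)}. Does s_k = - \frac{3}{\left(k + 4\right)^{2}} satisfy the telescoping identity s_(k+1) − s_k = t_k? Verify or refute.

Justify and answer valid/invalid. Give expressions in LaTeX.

s_(k+1) = -3/(k + 5)**2
s_(k+1) − s_k = -3/(k + 5)**2 + 3/(k + 4)**2
(s_(k+1) − s_k) − t_k = 3*(-3*k - 13)/(k**5 + 21*k**4 + 175*k**3 + 723*k**2 + 1480*k + 1200)

Invalid: residual \frac{3 \left(- 3 k - 13\right)}{k^{5} + 21 k^{4} + 175 k^{3} + 723 k^{2} + 1480 k + 1200} ≠ 0.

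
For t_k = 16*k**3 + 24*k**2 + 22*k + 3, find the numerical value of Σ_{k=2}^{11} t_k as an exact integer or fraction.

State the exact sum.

Compute t_(k+1)/t_k: get (16*k**3 + 72*k**2 + 118*k + 65)/(16*k**3 + 24*k**2 + 22*k + 3).
Take A(k)=1, B(k)=1, C(k)=k**3 + 3*k**2/2 + 11*k/8 + 3/16.
Key eq: (1)·f(k+1) = (1)·f(k) + (k**3 + 3*k**2/2 + 11*k/8 + 3/16).
From deg A=0, deg B=0, deg C=3: d=4.
Coefficient equations give f(k) = k*(4*k**3 + 3*k - 4)/16.
Then R = B(k−1)f/C = k*(4*k**3 + 3*k - 4)/(16*k**3 + 24*k**2 + 22*k + 3), so s_k = R(k)·t_k = k*(4*k**3 + 3*k - 4).
Check: Δs_k = 16*k**3 + 24*k**2 + 22*k + 3. ✓
Σ_(k=2)^(11) t_k = s_(12) − s_(2) = 83328 − (68) = 83260.

Σ = 83260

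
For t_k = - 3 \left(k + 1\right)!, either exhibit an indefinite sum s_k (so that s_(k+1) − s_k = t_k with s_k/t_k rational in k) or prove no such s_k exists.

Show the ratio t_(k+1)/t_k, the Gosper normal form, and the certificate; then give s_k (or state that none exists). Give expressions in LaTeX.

none (Gosper's algorithm certifies no s_k)

r(k) = k + 2 after simplifying.
So A=k + 2 and B=1, with C=1.
Set up (k + 2)·f(k+1) − (1)·f(k) − (1) = 0.
d = -1 from the (1,0,0) case.
Bound -1 < 0, so the key equation has no polynomial solution.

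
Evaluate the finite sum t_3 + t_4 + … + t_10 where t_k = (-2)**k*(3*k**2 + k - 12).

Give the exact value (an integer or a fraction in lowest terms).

Σ = 217072

Step 1: r(k) = 2*(-3*k**2 - 7*k + 8)/(3*k**2 + k - 12).
Gosper form: A/B · C(k+1)/C(k) with A=-2, B=1, C=k**2 + k/3 - 4.
f must satisfy (-2)·f(k+1) − (1)·f(k) = k**2 + k/3 - 4.
Degrees (0,0,2) ⇒ d ≤ 2.
Match coefficients ⇒ f(k) = -(k**2 - k - 4)/3.
R(k) = B(k−1)·f(k)/C(k) = -(k**2 - k - 4)/(3*k**2 + k - 12); s_k = R·t_k = (-2)**k*(-k**2 + k + 4).
Check: Δs_k = (-2)**k*(3*k**2 + k - 12). ✓
Sum = s_(11) − s_(3); s_(11) = 217088, s_(3) = 16 ⇒ 217072.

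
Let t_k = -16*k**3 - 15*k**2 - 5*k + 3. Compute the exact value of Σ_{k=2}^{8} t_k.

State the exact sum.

Σ = -23919

Ratio r(k) = (16*k**3 + 63*k**2 + 83*k + 33)/(16*k**3 + 15*k**2 + 5*k - 3).
A = 1, B = 1, C = k**3 + 15*k**2/16 + 5*k/16 - 3/16.
Need (1)·f(k+1) − (1)·f(k) = k**3 + 15*k**2/16 + 5*k/16 - 3/16.
deg f ≤ 4 (via 0,0,3).
A polynomial solution: f(k) = k*(4*k**3 - 3*k**2 - k - 3)/16.
So s_k = (B(k−1)f/C)·t_k = (k*(4*k**3 - 3*k**2 - k - 3)/(16*k**3 + 15*k**2 + 5*k - 3))·t_k = k*(-4*k**3 + 3*k**2 + k + 3).
s_(k+1) − s_k = -16*k**3 - 15*k**2 - 5*k + 3 = t_k.
Sum = s_(9) − s_(2); s_(9) = -23949, s_(2) = -30 ⇒ -23919.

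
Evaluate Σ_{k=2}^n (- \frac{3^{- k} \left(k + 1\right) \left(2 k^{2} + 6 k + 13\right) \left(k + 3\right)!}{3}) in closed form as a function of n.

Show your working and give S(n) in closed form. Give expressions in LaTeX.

S(n) = \frac{3^{- n} \left(360 \cdot 3^{n} - 2 n^{6} n! - 26 n^{5} n! - 131 n^{4} n! - 320 n^{3} n! - 383 n^{2} n! - 194 n n! - 24 n!\right)}{3}

The ratio is (k + 2)*(k + 4)*(6*k + 2*(k + 1)**2 + 19)/(3*(k + 1)*(2*k**2 + 6*k + 13)).
So A=k/3 + 4/3 and B=1, with C=k**3 + 4*k**2 + 19*k/2 + 13/2.
Solve (k/3 + 4/3)·f(k+1) − (1)·f(k) = k**3 + 4*k**2 + 19*k/2 + 13/2.
Degrees (1,0,3) ⇒ d ≤ 2.
Solving with deg f ≤ 2: f(k) = 3*(2*k**2 + 2*k - 3)/2.
Then R = B(k−1)f/C = 3*(2*k**2 + 2*k - 3)/((k + 1)*(2*k**2 + 6*k + 13)), so s_k = R(k)·t_k = -(2*k**2 + 2*k - 3)*factorial(k + 3)/3**k.
Check: Δs_k = -(k + 1)*(2*k**2 + 6*k + 13)*factorial(k + 3)/(3*3**k). ✓
s_(n+1) = -3**(-n - 1)*(2*n**2 + 6*n + 1)*factorial(n + 4) and s_(2) = -120, so S(n) = (360*3**n - 2*n**6*factorial(n) - 26*n**5*factorial(n) - 131*n**4*factorial(n) - 320*n**3*factorial(n) - 383*n**2*factorial(n) - 194*n*factorial(n) - 24*factorial(n))/(3*3**n).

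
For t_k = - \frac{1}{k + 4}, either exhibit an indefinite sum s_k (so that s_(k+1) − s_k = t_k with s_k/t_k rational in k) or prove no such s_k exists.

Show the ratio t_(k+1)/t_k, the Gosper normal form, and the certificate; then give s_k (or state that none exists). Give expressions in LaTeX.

r(k) = (k + 4)/(k + 5) after simplifying.
Gosper form: A/B · C(k+1)/C(k) with A=k + 4, B=k + 5, C=1.
Set up (k + 4)·f(k+1) − (k + 4)·f(k) − (1) = 0.
From deg A=1, deg B=1, deg C=0: d=0.
Put f(k) = c0: A·f(k+1) − B(k−1)·f(k) − C = -1; need -1 = 0 — inconsistent ⇒ no f, not summable.

none (Gosper's algorithm certifies no s_k)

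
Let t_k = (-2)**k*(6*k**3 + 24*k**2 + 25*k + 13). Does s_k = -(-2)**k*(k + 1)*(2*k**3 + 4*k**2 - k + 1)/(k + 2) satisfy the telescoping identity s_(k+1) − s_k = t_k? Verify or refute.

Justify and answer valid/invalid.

s_(k+1) = 2*(-2)**k*(k + 2)*(-k + 2*(k + 1)**3 + 4*(k + 1)**2)/(k + 3)
s_(k+1) − s_k = (-2)**k*(6*k**5 + 48*k**4 + 143*k**3 + 205*k**2 + 153*k + 51)/(k**2 + 5*k + 6)
(s_(k+1) − s_k) − t_k = (-2)**k*(-6*k**4 - 38*k**3 - 77*k**2 - 62*k - 27)/(k**2 + 5*k + 6)

Invalid: residual (-2)**k*(-6*k**4 - 38*k**3 - 77*k**2 - 62*k - 27)/(k**2 + 5*k + 6) ≠ 0.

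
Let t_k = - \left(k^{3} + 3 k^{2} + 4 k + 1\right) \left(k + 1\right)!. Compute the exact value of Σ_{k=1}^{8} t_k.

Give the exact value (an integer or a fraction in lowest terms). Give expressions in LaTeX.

Σ = -290304000

Ratio r(k) = (k**4 + 8*k**3 + 25*k**2 + 35*k + 18)/(k**3 + 3*k**2 + 4*k + 1).
Normal form (A,B,C) = (k + 2, 1, k**3 + 3*k**2 + 4*k + 1).
Need (k + 2)·f(k+1) − (1)·f(k) = k**3 + 3*k**2 + 4*k + 1.
deg f ≤ 2 (via 1,0,3).
Match coefficients ⇒ f(k) = (k - 1)*(k + 1).
Certificate R = B(k−1)f/C = (k - 1)*(k + 1)/(k**3 + 3*k**2 + 4*k + 1) gives s_k = -(k - 1)*(k + 1)*factorial(k + 1).
Check: Δs_k = -(k**3 + 3*k**2 + 4*k + 1)*factorial(k + 1). ✓
Sum = s_(9) − s_(1); s_(9) = -290304000, s_(1) = 0 ⇒ -290304000.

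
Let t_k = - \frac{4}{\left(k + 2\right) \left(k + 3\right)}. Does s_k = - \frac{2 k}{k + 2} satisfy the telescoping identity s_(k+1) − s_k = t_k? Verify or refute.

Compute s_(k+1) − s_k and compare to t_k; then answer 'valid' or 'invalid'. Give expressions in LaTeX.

valid (s_(k+1) − s_k reduces to t_k)

s_(k+1) = 2*(-k - 1)/(k + 3)
s_(k+1) − s_k = -4/(k**2 + 5*k + 6)
(s_(k+1) − s_k) − t_k = 0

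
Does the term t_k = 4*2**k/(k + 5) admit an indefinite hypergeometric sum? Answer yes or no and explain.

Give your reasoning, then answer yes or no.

No — t_k has no hypergeometric antidifference.

r(k) = 2*(k + 5)/(k + 6) after simplifying.
A = 2*k + 10, B = k + 6, C = 1.
Need (2*k + 10)·f(k+1) − (k + 5)·f(k) = 1.
deg f ≤ -1 (via 1,1,0).
d = -1 < 0 ⇒ no nonzero polynomial f; not summable.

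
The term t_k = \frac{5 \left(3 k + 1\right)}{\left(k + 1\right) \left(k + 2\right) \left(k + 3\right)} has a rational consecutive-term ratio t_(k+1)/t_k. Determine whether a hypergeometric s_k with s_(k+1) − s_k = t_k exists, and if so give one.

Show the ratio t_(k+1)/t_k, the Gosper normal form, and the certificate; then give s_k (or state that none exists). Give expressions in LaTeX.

The ratio is (k + 1)*(3*k + 4)/((k + 4)*(3*k + 1)).
Factor: A=k + 1; B=k + 4; C=k + 1/3.
Need (k + 1)·f(k+1) − (k + 3)·f(k) = k + 1/3.
Degrees (1,1,1) ⇒ d ≤ 2.
Coefficient equations give f(k) = k**2/3.
R(k) = B(k−1)·f(k)/C(k) = k**2*(k + 3)/(3*k + 1); s_k = R·t_k = 5*k**2/((k + 1)*(k + 2)).
Check: Δs_k = 5*(3*k + 1)/(k**3 + 6*k**2 + 11*k + 6). ✓

s_k = \frac{5 k^{2}}{\left(k + 1\right) \left(k + 2\right)}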